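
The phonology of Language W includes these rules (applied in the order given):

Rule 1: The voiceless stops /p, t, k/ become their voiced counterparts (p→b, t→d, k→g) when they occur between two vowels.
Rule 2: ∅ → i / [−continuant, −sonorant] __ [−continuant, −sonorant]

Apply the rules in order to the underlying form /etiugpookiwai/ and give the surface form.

ediugipoogiwai

Rule 1 (intervocalic voicing): /t/ is a voiceless stop between vowels /e/ and /i/, so it voices to [d]. /k/ is a voiceless stop between vowels /o/ and /i/, so it voices to [g]. /etiugpookiwai/ → ediugpoogiwai.
Rule 2 (stop-cluster i-epenthesis): /g/ and /p/ form a stop–stop cluster, so [i] is inserted between them. /ediugpoogiwai/ → ediugipoogiwai.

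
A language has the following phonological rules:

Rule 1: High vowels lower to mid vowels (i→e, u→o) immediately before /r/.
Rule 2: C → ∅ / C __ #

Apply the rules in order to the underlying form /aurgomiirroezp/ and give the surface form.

Rule 1 (pre-rhotic lowering): /u/ is a high vowel immediately before /r/, so it lowers to [o]. /i/ is a high vowel immediately before /r/, so it lowers to [e]. /aurgomiirroezp/ → aorgomierroezp.
Rule 2 (final cluster simplification): /p/ is the second consonant of a word-final cluster /zp/, so it deletes. /aorgomierroezp/ → aorgomierroez.

aorgomierroez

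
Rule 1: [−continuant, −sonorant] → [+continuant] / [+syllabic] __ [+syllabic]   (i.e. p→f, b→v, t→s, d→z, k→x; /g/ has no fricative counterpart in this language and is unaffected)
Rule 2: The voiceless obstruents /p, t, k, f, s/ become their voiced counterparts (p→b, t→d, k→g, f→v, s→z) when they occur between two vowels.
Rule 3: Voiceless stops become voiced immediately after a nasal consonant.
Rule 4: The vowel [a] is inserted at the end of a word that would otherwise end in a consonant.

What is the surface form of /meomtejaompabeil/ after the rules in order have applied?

Rule 1 (intervocalic spirantization): /b/ is a stop between vowels /a/ and /e/, so it spirantizes to the fricative [v]. /meomtejaompabeil/ → meomtejaompaveil.
Rule 2 (intervocalic voicing): no segment meets the environment; /meomtejaompaveil/ is unchanged.
Rule 3 (post-nasal voicing): /t/ is a voiceless stop immediately after the nasal /m/, so it voices to [d]. /p/ is a voiceless stop immediately after the nasal /m/, so it voices to [b]. /meomtejaompaveil/ → meomdejaombaveil.
Rule 4 (final a-epenthesis): the form ends in the consonant /l/, so [a] is inserted word-finally. /meomdejaombaveil/ → meomdejaombaveila.

meomdejaombaveila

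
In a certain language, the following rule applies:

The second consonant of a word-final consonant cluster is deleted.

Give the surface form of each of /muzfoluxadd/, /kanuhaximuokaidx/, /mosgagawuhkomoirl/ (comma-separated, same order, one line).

/muzfoluxadd/: /d/ is the second consonant of a word-final cluster /dd/, so it deletes. → [muzfoluxad].
/kanuhaximuokaidx/: /x/ is the second consonant of a word-final cluster /dx/, so it deletes. → [kanuhaximuokaid].
/mosgagawuhkomoirl/: /l/ is the second consonant of a word-final cluster /rl/, so it deletes. → [mosgagawuhkomoir].

muzfoluxad, kanuhaximuokaid, mosgagawuhkomoir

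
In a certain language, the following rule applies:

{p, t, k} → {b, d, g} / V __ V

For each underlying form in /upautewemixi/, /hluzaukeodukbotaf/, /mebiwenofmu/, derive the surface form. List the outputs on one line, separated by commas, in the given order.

ubaudewemixi, hluzaugeodukbodaf, mebiwenofmu

/upautewemixi/: /p/ is a voiceless stop between vowels /u/ and /a/, so it voices to [b]. /t/ is a voiceless stop between vowels /u/ and /e/, so it voices to [d]. → [ubaudewemixi].
/hluzaukeodukbotaf/: /k/ is a voiceless stop between vowels /u/ and /e/, so it voices to [g]. /t/ is a voiceless stop between vowels /o/ and /a/, so it voices to [d]. → [hluzaugeodukbodaf].
/mebiwenofmu/: the rule's environment is not met; surfaces unchanged as [mebiwenofmu].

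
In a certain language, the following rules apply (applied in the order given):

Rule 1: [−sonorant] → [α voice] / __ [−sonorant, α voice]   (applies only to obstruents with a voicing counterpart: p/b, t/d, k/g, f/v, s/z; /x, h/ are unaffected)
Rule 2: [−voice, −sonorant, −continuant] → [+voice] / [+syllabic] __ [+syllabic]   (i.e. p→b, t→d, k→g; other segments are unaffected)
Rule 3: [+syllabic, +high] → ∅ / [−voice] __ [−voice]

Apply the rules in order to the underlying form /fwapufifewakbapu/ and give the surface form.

Rule 1 (regressive voicing assimilation): /k/ precedes the voiced obstruent /b/, so it voices to [g] by assimilation. /fwapufifewakbapu/ → fwapufifewagbapu.
Rule 2 (intervocalic voicing): /p/ is a voiceless stop between vowels /a/ and /u/, so it voices to [b]. /p/ is a voiceless stop between vowels /a/ and /u/, so it voices to [b]. /fwapufifewagbapu/ → fwabufifewagbabu.
Rule 3 (high vowel syncope): /i/ is a high vowel flanked by voiceless consonants /f/ and /f/, so it deletes. /fwabufifewagbabu/ → fwabuffewagbabu.

fwabuffewagbabu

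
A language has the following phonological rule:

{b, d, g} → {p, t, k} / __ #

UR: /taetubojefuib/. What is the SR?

Scanning /taetubojefuib/: /b/ at position 6 is not in the conditioning environment; /b/ is a voiced stop in word-final position, so it devoices to [p].
Result: [taetubojefuip].

taetubojefuip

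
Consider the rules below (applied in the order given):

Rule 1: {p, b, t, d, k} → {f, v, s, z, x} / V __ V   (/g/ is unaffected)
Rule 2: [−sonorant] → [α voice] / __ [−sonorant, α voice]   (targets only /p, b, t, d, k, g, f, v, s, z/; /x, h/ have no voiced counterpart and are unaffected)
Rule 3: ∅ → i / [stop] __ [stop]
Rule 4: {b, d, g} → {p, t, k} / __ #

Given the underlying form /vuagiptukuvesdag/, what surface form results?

vuagipituxuvezdak

Rule 1 (intervocalic spirantization): /k/ is a stop between vowels /u/ and /u/, so it spirantizes to the fricative [x]. /vuagiptukuvesdag/ → vuagiptuxuvesdag.
Rule 2 (regressive voicing assimilation): /s/ precedes the voiced obstruent /d/, so it voices to [z] by assimilation. /vuagiptuxuvesdag/ → vuagiptuxuvezdag.
Rule 3 (stop-cluster i-epenthesis): /p/ and /t/ form a stop–stop cluster, so [i] is inserted between them. /vuagiptuxuvezdag/ → vuagipituxuvezdag.
Rule 4 (final devoicing): /g/ is a voiced stop in word-final position, so it devoices to [k]. /vuagipituxuvezdag/ → vuagipituxuvezdak.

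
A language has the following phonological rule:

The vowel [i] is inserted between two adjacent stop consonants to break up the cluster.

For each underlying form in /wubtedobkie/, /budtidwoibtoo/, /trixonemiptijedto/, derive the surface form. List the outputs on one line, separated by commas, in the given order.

wubitedobikie, buditidwoibitoo, trixonemipitijedito

/wubtedobkie/: /b/ and /t/ form a stop–stop cluster, so [i] is inserted between them. /b/ and /k/ form a stop–stop cluster, so [i] is inserted between them. → [wubitedobikie].
/budtidwoibtoo/: /d/ and /t/ form a stop–stop cluster, so [i] is inserted between them. /b/ and /t/ form a stop–stop cluster, so [i] is inserted between them. → [buditidwoibitoo].
/trixonemiptijedto/: /p/ and /t/ form a stop–stop cluster, so [i] is inserted between them. /d/ and /t/ form a stop–stop cluster, so [i] is inserted between them. → [trixonemipitijedito].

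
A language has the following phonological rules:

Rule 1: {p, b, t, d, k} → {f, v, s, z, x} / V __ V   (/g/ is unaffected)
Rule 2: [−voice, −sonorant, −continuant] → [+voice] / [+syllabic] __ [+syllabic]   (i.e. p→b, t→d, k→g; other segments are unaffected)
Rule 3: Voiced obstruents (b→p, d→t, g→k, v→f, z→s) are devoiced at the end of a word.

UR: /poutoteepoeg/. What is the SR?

pousoseefoek

Rule 1 (intervocalic spirantization): /t/ is a stop between vowels /u/ and /o/, so it spirantizes to the fricative [s]. /t/ is a stop between vowels /o/ and /e/, so it spirantizes to the fricative [s]. /p/ is a stop between vowels /e/ and /o/, so it spirantizes to the fricative [f]. /poutoteepoeg/ → pousoseefoeg.
Rule 2 (intervocalic voicing): no segment meets the environment; /pousoseefoeg/ is unchanged.
Rule 3 (final devoicing): /g/ is a voiced obstruent in word-final position, so it devoices to [k]. /pousoseefoeg/ → pousoseefoek.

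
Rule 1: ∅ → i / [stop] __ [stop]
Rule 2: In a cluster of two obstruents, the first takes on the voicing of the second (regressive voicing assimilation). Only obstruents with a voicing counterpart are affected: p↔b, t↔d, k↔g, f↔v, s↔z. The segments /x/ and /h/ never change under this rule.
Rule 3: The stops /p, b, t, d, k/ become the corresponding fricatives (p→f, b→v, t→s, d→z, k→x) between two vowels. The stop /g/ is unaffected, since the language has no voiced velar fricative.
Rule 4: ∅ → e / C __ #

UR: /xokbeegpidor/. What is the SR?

xoxiveegifizore

Rule 1 (stop-cluster i-epenthesis): /k/ and /b/ form a stop–stop cluster, so [i] is inserted between them. /g/ and /p/ form a stop–stop cluster, so [i] is inserted between them. /xokbeegpidor/ → xokibeegipidor.
Rule 2 (regressive voicing assimilation): no segment meets the environment; /xokibeegipidor/ is unchanged.
Rule 3 (intervocalic spirantization): /k/ is a stop between vowels /o/ and /i/, so it spirantizes to the fricative [x]. /b/ is a stop between vowels /i/ and /e/, so it spirantizes to the fricative [v]. /p/ is a stop between vowels /i/ and /i/, so it spirantizes to the fricative [f]. /d/ is a stop between vowels /i/ and /o/, so it spirantizes to the fricative [z]. /xokibeegipidor/ → xoxiveegifizor.
Rule 4 (final e-epenthesis): the form ends in the consonant /r/, so [e] is inserted word-finally. /xoxiveegifizor/ → xoxiveegifizore.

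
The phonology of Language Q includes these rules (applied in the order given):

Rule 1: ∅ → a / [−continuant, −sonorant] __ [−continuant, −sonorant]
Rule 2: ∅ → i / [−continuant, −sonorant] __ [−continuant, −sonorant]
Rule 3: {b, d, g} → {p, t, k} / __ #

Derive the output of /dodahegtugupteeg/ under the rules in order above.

dodahegatugupateek

Rule 1 (stop-cluster a-epenthesis): /g/ and /t/ form a stop–stop cluster, so [a] is inserted between them. /p/ and /t/ form a stop–stop cluster, so [a] is inserted between them. /dodahegtugupteeg/ → dodahegatugupateeg.
Rule 2 (stop-cluster i-epenthesis): no segment meets the environment; /dodahegatugupateeg/ is unchanged.
Rule 3 (final devoicing): /g/ is a voiced stop in word-final position, so it devoices to [k]. /dodahegatugupateeg/ → dodahegatugupateek.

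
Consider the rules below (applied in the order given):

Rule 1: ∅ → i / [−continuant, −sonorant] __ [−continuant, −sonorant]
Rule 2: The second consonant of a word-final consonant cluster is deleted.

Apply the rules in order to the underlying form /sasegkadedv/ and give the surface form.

sasegikaded

Rule 1 (stop-cluster i-epenthesis): /g/ and /k/ form a stop–stop cluster, so [i] is inserted between them. /sasegkadedv/ → sasegikadedv.
Rule 2 (final cluster simplification): /v/ is the second consonant of a word-final cluster /dv/, so it deletes. /sasegikadedv/ → sasegikaded.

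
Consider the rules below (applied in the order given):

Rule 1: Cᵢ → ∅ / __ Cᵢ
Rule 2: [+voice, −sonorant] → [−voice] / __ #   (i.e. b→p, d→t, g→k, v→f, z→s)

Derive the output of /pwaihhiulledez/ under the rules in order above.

Rule 1 (degemination): /hh/ is a geminate; the first /h/ deletes. /ll/ is a geminate; the first /l/ deletes. /pwaihhiulledez/ → pwaihiuledez.
Rule 2 (final devoicing): /z/ is a voiced obstruent in word-final position, so it devoices to [s]. /pwaihiuledez/ → pwaihiuledes.

pwaihiuledes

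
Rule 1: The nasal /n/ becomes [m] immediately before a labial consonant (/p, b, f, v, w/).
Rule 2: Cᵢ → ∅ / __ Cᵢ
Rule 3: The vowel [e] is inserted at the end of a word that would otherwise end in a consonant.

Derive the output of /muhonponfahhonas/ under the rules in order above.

Rule 1 (nasal place assimilation): /n/ precedes the labial consonant /p/, so it assimilates in place to [m]. /n/ precedes the labial consonant /f/, so it assimilates in place to [m]. /muhonponfahhonas/ → muhompomfahhonas.
Rule 2 (degemination): /hh/ is a geminate; the first /h/ deletes. /muhompomfahhonas/ → muhompomfahonas.
Rule 3 (final e-epenthesis): the form ends in the consonant /s/, so [e] is inserted word-finally. /muhompomfahonas/ → muhompomfahonase.

muhompomfahonase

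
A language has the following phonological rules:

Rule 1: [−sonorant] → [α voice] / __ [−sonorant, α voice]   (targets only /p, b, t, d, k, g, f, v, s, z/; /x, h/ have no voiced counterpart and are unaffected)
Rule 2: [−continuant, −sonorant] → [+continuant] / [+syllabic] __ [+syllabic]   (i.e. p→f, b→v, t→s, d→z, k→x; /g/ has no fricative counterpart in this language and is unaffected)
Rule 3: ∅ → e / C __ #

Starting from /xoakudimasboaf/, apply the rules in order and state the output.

xoaxuzimazboafe

Rule 1 (regressive voicing assimilation): /s/ precedes the voiced obstruent /b/, so it voices to [z] by assimilation. /xoakudimasboaf/ → xoakudimazboaf.
Rule 2 (intervocalic spirantization): /k/ is a stop between vowels /a/ and /u/, so it spirantizes to the fricative [x]. /d/ is a stop between vowels /u/ and /i/, so it spirantizes to the fricative [z]. /xoakudimazboaf/ → xoaxuzimazboaf.
Rule 3 (final e-epenthesis): the form ends in the consonant /f/, so [e] is inserted word-finally. /xoaxuzimazboaf/ → xoaxuzimazboafe.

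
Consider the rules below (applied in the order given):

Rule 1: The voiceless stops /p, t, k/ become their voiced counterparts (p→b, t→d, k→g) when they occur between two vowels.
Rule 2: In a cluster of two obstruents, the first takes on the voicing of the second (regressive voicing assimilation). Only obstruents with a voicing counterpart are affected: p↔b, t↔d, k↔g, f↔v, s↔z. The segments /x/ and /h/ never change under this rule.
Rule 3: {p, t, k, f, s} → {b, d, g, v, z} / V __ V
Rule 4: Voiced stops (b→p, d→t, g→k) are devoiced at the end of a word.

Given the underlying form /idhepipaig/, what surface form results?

ithebibaik

Rule 1 (intervocalic voicing): /p/ is a voiceless stop between vowels /e/ and /i/, so it voices to [b]. /p/ is a voiceless stop between vowels /i/ and /a/, so it voices to [b]. /idhepipaig/ → idhebibaig.
Rule 2 (regressive voicing assimilation): /d/ precedes the voiceless obstruent /h/, so it devoices to [t] by assimilation. /idhebibaig/ → ithebibaig.
Rule 3 (intervocalic voicing): no segment meets the environment; /ithebibaig/ is unchanged.
Rule 4 (final devoicing): /g/ is a voiced stop in word-final position, so it devoices to [k]. /ithebibaig/ → ithebibaik.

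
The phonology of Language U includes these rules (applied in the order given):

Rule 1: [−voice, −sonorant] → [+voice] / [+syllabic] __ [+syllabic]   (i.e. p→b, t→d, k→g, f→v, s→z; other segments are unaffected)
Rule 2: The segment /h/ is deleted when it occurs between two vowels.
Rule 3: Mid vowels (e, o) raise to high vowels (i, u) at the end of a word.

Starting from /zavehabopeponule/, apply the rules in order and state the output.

Rule 1 (intervocalic voicing): /p/ is a voiceless obstruent between vowels /o/ and /e/, so it voices to [b]. /p/ is a voiceless obstruent between vowels /e/ and /o/, so it voices to [b]. /zavehabopeponule/ → zavehabobebonule.
Rule 2 (intervocalic h-deletion): /h/ occurs between vowels /e/ and /a/, so it deletes. /zavehabobebonule/ → zaveabobebonule.
Rule 3 (final vowel raising): /e/ is a mid vowel in word-final position, so it raises to [i]. /zaveabobebonule/ → zaveabobebonuli.

zaveabobebonuli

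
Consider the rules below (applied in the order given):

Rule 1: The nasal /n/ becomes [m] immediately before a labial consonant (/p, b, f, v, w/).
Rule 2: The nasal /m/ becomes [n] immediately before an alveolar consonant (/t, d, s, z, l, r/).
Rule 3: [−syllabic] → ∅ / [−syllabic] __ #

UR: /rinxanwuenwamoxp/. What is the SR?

Rule 1 (nasal place assimilation): /n/ precedes the labial consonant /w/, so it assimilates in place to [m]. /n/ precedes the labial consonant /w/, so it assimilates in place to [m]. /rinxanwuenwamoxp/ → rinxamwuemwamoxp.
Rule 2 (nasal place assimilation): no segment meets the environment; /rinxamwuemwamoxp/ is unchanged.
Rule 3 (final cluster simplification): /p/ is the second consonant of a word-final cluster /xp/, so it deletes. /rinxamwuemwamoxp/ → rinxamwuemwamox.

rinxamwuemwamox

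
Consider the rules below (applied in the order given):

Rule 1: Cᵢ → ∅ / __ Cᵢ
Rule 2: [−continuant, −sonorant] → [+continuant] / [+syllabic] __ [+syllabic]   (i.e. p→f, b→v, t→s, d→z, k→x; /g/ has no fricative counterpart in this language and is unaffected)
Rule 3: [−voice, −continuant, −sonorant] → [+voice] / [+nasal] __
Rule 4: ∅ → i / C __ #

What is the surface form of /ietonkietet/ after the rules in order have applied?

iesongieseti

Rule 1 (degemination): no segment meets the environment; /ietonkietet/ is unchanged.
Rule 2 (intervocalic spirantization): /t/ is a stop between vowels /e/ and /o/, so it spirantizes to the fricative [s]. /t/ is a stop between vowels /e/ and /e/, so it spirantizes to the fricative [s]. /ietonkietet/ → iesonkieset.
Rule 3 (post-nasal voicing): /k/ is a voiceless stop immediately after the nasal /n/, so it voices to [g]. /iesonkieset/ → iesongieset.
Rule 4 (final i-epenthesis): the form ends in the consonant /t/, so [i] is inserted word-finally. /iesongieset/ → iesongieseti.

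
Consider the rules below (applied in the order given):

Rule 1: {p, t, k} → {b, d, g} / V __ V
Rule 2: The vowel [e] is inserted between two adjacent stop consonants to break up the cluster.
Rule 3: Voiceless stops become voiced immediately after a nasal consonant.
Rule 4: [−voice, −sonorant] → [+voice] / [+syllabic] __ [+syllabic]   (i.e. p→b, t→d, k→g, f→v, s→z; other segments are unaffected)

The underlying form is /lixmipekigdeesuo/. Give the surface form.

lixmibegigedeezuo

Rule 1 (intervocalic voicing): /p/ is a voiceless stop between vowels /i/ and /e/, so it voices to [b]. /k/ is a voiceless stop between vowels /e/ and /i/, so it voices to [g]. /lixmipekigdeesuo/ → lixmibegigdeesuo.
Rule 2 (stop-cluster e-epenthesis): /g/ and /d/ form a stop–stop cluster, so [e] is inserted between them. /lixmibegigdeesuo/ → lixmibegigedeesuo.
Rule 3 (post-nasal voicing): no segment meets the environment; /lixmibegigedeesuo/ is unchanged.
Rule 4 (intervocalic voicing): /s/ is a voiceless obstruent between vowels /e/ and /u/, so it voices to [z]. /lixmibegigedeesuo/ → lixmibegigedeezuo.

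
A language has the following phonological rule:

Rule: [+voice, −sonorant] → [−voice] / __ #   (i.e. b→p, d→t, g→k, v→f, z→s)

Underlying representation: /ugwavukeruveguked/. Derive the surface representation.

ugwavukeruveguket

/d/ is a voiced obstruent in word-final position, so it devoices to [t].
The other instances of /g/, /v/ do not occur in the required environment and remain unchanged.
Surface form: [ugwavukeruveguket].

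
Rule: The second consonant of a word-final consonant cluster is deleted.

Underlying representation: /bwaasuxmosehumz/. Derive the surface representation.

bwaasuxmosehum

/z/ is the second consonant of a word-final cluster /mz/, so it deletes.
The other instances of /b/, /w/, /s/, /x/, /m/, /h/ do not occur in the required environment and remain unchanged.
Surface form: [bwaasuxmosehum].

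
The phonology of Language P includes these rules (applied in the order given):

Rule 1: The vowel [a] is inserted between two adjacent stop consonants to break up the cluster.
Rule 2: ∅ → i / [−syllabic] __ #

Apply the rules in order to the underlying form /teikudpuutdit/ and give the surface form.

teikudapuutaditi

Rule 1 (stop-cluster a-epenthesis): /d/ and /p/ form a stop–stop cluster, so [a] is inserted between them. /t/ and /d/ form a stop–stop cluster, so [a] is inserted between them. /teikudpuutdit/ → teikudapuutadit.
Rule 2 (final i-epenthesis): the form ends in the consonant /t/, so [i] is inserted word-finally. /teikudapuutadit/ → teikudapuutaditi.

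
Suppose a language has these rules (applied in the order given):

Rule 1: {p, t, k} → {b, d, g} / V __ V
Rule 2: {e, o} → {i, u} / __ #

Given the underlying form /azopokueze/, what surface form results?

azoboguezi

Rule 1 (intervocalic voicing): /p/ is a voiceless stop between vowels /o/ and /o/, so it voices to [b]. /k/ is a voiceless stop between vowels /o/ and /u/, so it voices to [g]. /azopokueze/ → azobogueze.
Rule 2 (final vowel raising): /e/ is a mid vowel in word-final position, so it raises to [i]. /azobogueze/ → azoboguezi.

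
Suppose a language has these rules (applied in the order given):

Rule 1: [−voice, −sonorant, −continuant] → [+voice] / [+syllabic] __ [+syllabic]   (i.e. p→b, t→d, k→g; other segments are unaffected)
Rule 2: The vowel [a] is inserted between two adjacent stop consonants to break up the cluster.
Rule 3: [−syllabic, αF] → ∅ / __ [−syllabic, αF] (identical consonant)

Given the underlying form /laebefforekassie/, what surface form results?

Rule 1 (intervocalic voicing): /k/ is a voiceless stop between vowels /e/ and /a/, so it voices to [g]. /laebefforekassie/ → laebefforegassie.
Rule 2 (stop-cluster a-epenthesis): no segment meets the environment; /laebefforegassie/ is unchanged.
Rule 3 (degemination): /ff/ is a geminate; the first /f/ deletes. /ss/ is a geminate; the first /s/ deletes. /laebefforegassie/ → laebeforegasie.

laebeforegasie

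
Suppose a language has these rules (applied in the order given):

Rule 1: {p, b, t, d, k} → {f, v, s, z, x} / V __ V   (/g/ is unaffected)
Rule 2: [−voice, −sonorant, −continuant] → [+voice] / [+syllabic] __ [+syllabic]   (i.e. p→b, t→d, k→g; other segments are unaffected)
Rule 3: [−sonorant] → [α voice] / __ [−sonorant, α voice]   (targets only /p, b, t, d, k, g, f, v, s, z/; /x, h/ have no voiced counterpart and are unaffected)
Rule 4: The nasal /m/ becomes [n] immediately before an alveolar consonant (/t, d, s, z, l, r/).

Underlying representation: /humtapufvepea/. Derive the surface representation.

Rule 1 (intervocalic spirantization): /p/ is a stop between vowels /a/ and /u/, so it spirantizes to the fricative [f]. /p/ is a stop between vowels /e/ and /e/, so it spirantizes to the fricative [f]. /humtapufvepea/ → humtafufvefea.
Rule 2 (intervocalic voicing): no segment meets the environment; /humtafufvefea/ is unchanged.
Rule 3 (regressive voicing assimilation): /f/ precedes the voiced obstruent /v/, so it voices to [v] by assimilation. /humtafufvefea/ → humtafuvvefea.
Rule 4 (nasal place assimilation): /m/ precedes the alveolar consonant /t/, so it assimilates in place to [n]. /humtafuvvefea/ → huntafuvvefea.

huntafuvvefea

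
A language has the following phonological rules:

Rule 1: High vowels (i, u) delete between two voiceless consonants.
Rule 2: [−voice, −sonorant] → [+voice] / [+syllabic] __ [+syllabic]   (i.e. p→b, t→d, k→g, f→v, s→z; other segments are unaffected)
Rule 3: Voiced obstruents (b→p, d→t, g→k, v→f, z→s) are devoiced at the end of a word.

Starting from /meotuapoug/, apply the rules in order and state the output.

Rule 1 (high vowel syncope): no segment meets the environment; /meotuapoug/ is unchanged.
Rule 2 (intervocalic voicing): /t/ is a voiceless obstruent between vowels /o/ and /u/, so it voices to [d]. /p/ is a voiceless obstruent between vowels /a/ and /o/, so it voices to [b]. /meotuapoug/ → meoduaboug.
Rule 3 (final devoicing): /g/ is a voiced obstruent in word-final position, so it devoices to [k]. /meoduaboug/ → meoduabouk.

meoduabouk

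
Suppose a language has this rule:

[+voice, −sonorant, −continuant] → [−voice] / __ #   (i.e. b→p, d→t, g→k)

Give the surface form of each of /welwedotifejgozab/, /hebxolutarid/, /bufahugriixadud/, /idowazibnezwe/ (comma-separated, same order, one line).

/welwedotifejgozab/: /b/ is a voiced stop in word-final position, so it devoices to [p]. → [welwedotifejgozap].
/hebxolutarid/: /d/ is a voiced stop in word-final position, so it devoices to [t]. → [hebxolutarit].
/bufahugriixadud/: /d/ is a voiced stop in word-final position, so it devoices to [t]. → [bufahugriixadut].
/idowazibnezwe/: the rule's environment is not met; surfaces unchanged as [idowazibnezwe].

welwedotifejgozap, hebxolutarit, bufahugriixadut, idowazibnezwe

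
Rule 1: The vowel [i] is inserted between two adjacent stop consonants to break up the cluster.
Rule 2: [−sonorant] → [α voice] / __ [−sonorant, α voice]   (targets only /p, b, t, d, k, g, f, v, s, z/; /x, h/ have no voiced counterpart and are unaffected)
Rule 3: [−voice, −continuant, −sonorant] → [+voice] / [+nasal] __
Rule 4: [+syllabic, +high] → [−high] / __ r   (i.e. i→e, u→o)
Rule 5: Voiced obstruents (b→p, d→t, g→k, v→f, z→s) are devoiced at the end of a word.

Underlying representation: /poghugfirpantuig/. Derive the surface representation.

pokhukferpanduik

Rule 1 (stop-cluster i-epenthesis): no segment meets the environment; /poghugfirpantuig/ is unchanged.
Rule 2 (regressive voicing assimilation): /g/ precedes the voiceless obstruent /h/, so it devoices to [k] by assimilation. /g/ precedes the voiceless obstruent /f/, so it devoices to [k] by assimilation. /poghugfirpantuig/ → pokhukfirpantuig.
Rule 3 (post-nasal voicing): /t/ is a voiceless stop immediately after the nasal /n/, so it voices to [d]. /pokhukfirpantuig/ → pokhukfirpanduig.
Rule 4 (pre-rhotic lowering): /i/ is a high vowel immediately before /r/, so it lowers to [e]. /pokhukfirpanduig/ → pokhukferpanduig.
Rule 5 (final devoicing): /g/ is a voiced obstruent in word-final position, so it devoices to [k]. /pokhukferpanduig/ → pokhukferpanduik.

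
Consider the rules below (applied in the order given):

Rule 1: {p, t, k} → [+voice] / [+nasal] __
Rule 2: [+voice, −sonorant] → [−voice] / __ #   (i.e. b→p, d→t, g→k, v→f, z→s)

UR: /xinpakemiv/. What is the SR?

Rule 1 (post-nasal voicing): /p/ is a voiceless stop immediately after the nasal /n/, so it voices to [b]. /xinpakemiv/ → xinbakemiv.
Rule 2 (final devoicing): /v/ is a voiced obstruent in word-final position, so it devoices to [f]. /xinbakemiv/ → xinbakemif.

xinbakemif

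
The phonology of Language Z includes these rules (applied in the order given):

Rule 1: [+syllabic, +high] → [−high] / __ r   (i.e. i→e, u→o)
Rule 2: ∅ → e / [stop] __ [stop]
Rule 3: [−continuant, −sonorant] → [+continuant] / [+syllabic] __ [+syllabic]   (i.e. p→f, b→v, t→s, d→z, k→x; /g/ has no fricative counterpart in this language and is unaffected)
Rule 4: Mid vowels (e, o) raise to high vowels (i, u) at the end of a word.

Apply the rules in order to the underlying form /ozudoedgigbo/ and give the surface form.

Rule 1 (pre-rhotic lowering): no segment meets the environment; /ozudoedgigbo/ is unchanged.
Rule 2 (stop-cluster e-epenthesis): /d/ and /g/ form a stop–stop cluster, so [e] is inserted between them. /g/ and /b/ form a stop–stop cluster, so [e] is inserted between them. /ozudoedgigbo/ → ozudoedegigebo.
Rule 3 (intervocalic spirantization): /d/ is a stop between vowels /u/ and /o/, so it spirantizes to the fricative [z]. /d/ is a stop between vowels /e/ and /e/, so it spirantizes to the fricative [z]. /b/ is a stop between vowels /e/ and /o/, so it spirantizes to the fricative [v]. /ozudoedegigebo/ → ozuzoezegigevo.
Rule 4 (final vowel raising): /o/ is a mid vowel in word-final position, so it raises to [u]. /ozuzoezegigevo/ → ozuzoezegigevu.

ozuzoezegigevu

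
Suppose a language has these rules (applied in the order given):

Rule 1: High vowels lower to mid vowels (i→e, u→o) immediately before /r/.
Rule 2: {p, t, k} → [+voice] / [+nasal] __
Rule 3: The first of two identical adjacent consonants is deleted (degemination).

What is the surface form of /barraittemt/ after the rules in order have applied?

baraitemd

Rule 1 (pre-rhotic lowering): no segment meets the environment; /barraittemt/ is unchanged.
Rule 2 (post-nasal voicing): /t/ is a voiceless stop immediately after the nasal /m/, so it voices to [d]. /barraittemt/ → barraittemd.
Rule 3 (degemination): /rr/ is a geminate; the first /r/ deletes. /tt/ is a geminate; the first /t/ deletes. /barraittemd/ → baraitemd.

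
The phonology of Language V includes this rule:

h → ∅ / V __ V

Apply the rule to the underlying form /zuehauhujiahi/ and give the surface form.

/h/ occurs between vowels /e/ and /a/, so it deletes.
/h/ occurs between vowels /u/ and /u/, so it deletes.
/h/ occurs between vowels /a/ and /i/, so it deletes.
Surface form: [zueauujiai].

zueauujiai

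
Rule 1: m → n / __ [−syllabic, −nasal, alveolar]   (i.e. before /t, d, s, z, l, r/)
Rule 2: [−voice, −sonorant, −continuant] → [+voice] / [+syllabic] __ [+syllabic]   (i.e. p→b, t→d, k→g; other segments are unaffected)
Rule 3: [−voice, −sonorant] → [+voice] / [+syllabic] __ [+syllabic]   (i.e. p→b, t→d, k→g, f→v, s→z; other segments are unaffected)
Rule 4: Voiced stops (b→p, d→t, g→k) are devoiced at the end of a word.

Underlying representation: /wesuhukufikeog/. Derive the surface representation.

Rule 1 (nasal place assimilation): no segment meets the environment; /wesuhukufikeog/ is unchanged.
Rule 2 (intervocalic voicing): /k/ is a voiceless stop between vowels /u/ and /u/, so it voices to [g]. /k/ is a voiceless stop between vowels /i/ and /e/, so it voices to [g]. /wesuhukufikeog/ → wesuhugufigeog.
Rule 3 (intervocalic voicing): /s/ is a voiceless obstruent between vowels /e/ and /u/, so it voices to [z]. /f/ is a voiceless obstruent between vowels /u/ and /i/, so it voices to [v]. /wesuhugufigeog/ → wezuhuguvigeog.
Rule 4 (final devoicing): /g/ is a voiced stop in word-final position, so it devoices to [k]. /wezuhuguvigeog/ → wezuhuguvigeok.

wezuhuguvigeok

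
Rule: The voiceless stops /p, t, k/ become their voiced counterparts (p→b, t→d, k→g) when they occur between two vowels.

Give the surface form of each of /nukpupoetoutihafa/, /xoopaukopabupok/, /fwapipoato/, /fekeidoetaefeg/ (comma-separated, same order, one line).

nukpuboedoudihafa, xoobaugobabubok, fwabiboado, fegeidoedaefeg

/nukpupoetoutihafa/: /p/ is a voiceless stop between vowels /u/ and /o/, so it voices to [b]. /t/ is a voiceless stop between vowels /e/ and /o/, so it voices to [d]. /t/ is a voiceless stop between vowels /u/ and /i/, so it voices to [d]. → [nukpuboedoudihafa].
/xoopaukopabupok/: /p/ is a voiceless stop between vowels /o/ and /a/, so it voices to [b]. /k/ is a voiceless stop between vowels /u/ and /o/, so it voices to [g]. /p/ is a voiceless stop between vowels /o/ and /a/, so it voices to [b]. /p/ is a voiceless stop between vowels /u/ and /o/, so it voices to [b]. → [xoobaugobabubok].
/fwapipoato/: /p/ is a voiceless stop between vowels /a/ and /i/, so it voices to [b]. /p/ is a voiceless stop between vowels /i/ and /o/, so it voices to [b]. /t/ is a voiceless stop between vowels /a/ and /o/, so it voices to [d]. → [fwabiboado].
/fekeidoetaefeg/: /k/ is a voiceless stop between vowels /e/ and /e/, so it voices to [g]. /t/ is a voiceless stop between vowels /e/ and /a/, so it voices to [d]. → [fegeidoedaefeg].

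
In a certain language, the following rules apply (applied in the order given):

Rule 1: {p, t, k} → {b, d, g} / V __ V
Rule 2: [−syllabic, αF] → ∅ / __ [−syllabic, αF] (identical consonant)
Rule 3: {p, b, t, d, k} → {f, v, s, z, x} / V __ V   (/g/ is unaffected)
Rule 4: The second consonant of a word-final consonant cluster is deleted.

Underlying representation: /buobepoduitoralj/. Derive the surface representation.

buovevozuizoral

Rule 1 (intervocalic voicing): /p/ is a voiceless stop between vowels /e/ and /o/, so it voices to [b]. /t/ is a voiceless stop between vowels /i/ and /o/, so it voices to [d]. /buobepoduitoralj/ → buobeboduidoralj.
Rule 2 (degemination): no segment meets the environment; /buobeboduidoralj/ is unchanged.
Rule 3 (intervocalic spirantization): /b/ is a stop between vowels /o/ and /e/, so it spirantizes to the fricative [v]. /b/ is a stop between vowels /e/ and /o/, so it spirantizes to the fricative [v]. /d/ is a stop between vowels /o/ and /u/, so it spirantizes to the fricative [z]. /d/ is a stop between vowels /i/ and /o/, so it spirantizes to the fricative [z]. /buobeboduidoralj/ → buovevozuizoralj.
Rule 4 (final cluster simplification): /j/ is the second consonant of a word-final cluster /lj/, so it deletes. /buovevozuizoralj/ → buovevozuizoral.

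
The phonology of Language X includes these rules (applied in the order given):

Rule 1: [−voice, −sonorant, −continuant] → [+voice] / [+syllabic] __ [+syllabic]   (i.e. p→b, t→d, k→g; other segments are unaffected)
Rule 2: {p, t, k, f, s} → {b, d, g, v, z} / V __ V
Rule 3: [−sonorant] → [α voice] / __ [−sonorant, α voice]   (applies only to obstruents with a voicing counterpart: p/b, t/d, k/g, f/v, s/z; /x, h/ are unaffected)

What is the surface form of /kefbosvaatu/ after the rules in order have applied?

kevbozvaadu

Rule 1 (intervocalic voicing): /t/ is a voiceless stop between vowels /a/ and /u/, so it voices to [d]. /kefbosvaatu/ → kefbosvaadu.
Rule 2 (intervocalic voicing): no segment meets the environment; /kefbosvaadu/ is unchanged.
Rule 3 (regressive voicing assimilation): /f/ precedes the voiced obstruent /b/, so it voices to [v] by assimilation. /s/ precedes the voiced obstruent /v/, so it voices to [z] by assimilation. /kefbosvaadu/ → kevbozvaadu.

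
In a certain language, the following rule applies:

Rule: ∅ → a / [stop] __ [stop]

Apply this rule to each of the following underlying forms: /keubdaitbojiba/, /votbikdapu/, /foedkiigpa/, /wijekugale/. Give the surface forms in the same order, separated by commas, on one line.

keubadaitabojiba, votabikadapu, foedakiigapa, wijekugale

/keubdaitbojiba/: /b/ and /d/ form a stop–stop cluster, so [a] is inserted between them. /t/ and /b/ form a stop–stop cluster, so [a] is inserted between them. → [keubadaitabojiba].
/votbikdapu/: /t/ and /b/ form a stop–stop cluster, so [a] is inserted between them. /k/ and /d/ form a stop–stop cluster, so [a] is inserted between them. → [votabikadapu].
/foedkiigpa/: /d/ and /k/ form a stop–stop cluster, so [a] is inserted between them. /g/ and /p/ form a stop–stop cluster, so [a] is inserted between them. → [foedakiigapa].
/wijekugale/: the rule's environment is not met; surfaces unchanged as [wijekugale].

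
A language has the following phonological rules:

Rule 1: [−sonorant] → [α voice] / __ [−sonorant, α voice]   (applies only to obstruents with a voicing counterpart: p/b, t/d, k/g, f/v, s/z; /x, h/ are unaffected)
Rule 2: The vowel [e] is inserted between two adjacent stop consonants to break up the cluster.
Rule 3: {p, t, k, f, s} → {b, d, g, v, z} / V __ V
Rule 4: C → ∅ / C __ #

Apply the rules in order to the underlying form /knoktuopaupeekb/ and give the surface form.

Rule 1 (regressive voicing assimilation): /k/ precedes the voiced obstruent /b/, so it voices to [g] by assimilation. /knoktuopaupeekb/ → knoktuopaupeegb.
Rule 2 (stop-cluster e-epenthesis): /k/ and /t/ form a stop–stop cluster, so [e] is inserted between them. /g/ and /b/ form a stop–stop cluster, so [e] is inserted between them. /knoktuopaupeegb/ → knoketuopaupeegeb.
Rule 3 (intervocalic voicing): /k/ is a voiceless obstruent between vowels /o/ and /e/, so it voices to [g]. /t/ is a voiceless obstruent between vowels /e/ and /u/, so it voices to [d]. /p/ is a voiceless obstruent between vowels /o/ and /a/, so it voices to [b]. /p/ is a voiceless obstruent between vowels /u/ and /e/, so it voices to [b]. /knoketuopaupeegeb/ → knogeduobaubeegeb.
Rule 4 (final cluster simplification): no segment meets the environment; /knogeduobaubeegeb/ is unchanged.

knogeduobaubeegeb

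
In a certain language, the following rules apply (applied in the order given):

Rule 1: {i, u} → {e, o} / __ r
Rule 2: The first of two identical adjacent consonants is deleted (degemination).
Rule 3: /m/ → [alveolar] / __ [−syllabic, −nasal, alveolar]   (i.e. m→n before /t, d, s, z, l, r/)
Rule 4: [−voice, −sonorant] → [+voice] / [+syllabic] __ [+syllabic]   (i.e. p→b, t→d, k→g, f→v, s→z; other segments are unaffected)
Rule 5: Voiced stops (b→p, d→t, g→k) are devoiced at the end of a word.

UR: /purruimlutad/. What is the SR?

poruinludat

Rule 1 (pre-rhotic lowering): /u/ is a high vowel immediately before /r/, so it lowers to [o]. /purruimlutad/ → porruimlutad.
Rule 2 (degemination): /rr/ is a geminate; the first /r/ deletes. /porruimlutad/ → poruimlutad.
Rule 3 (nasal place assimilation): /m/ precedes the alveolar consonant /l/, so it assimilates in place to [n]. /poruimlutad/ → poruinlutad.
Rule 4 (intervocalic voicing): /t/ is a voiceless obstruent between vowels /u/ and /a/, so it voices to [d]. /poruinlutad/ → poruinludad.
Rule 5 (final devoicing): /d/ is a voiced stop in word-final position, so it devoices to [t]. /poruinludad/ → poruinludat.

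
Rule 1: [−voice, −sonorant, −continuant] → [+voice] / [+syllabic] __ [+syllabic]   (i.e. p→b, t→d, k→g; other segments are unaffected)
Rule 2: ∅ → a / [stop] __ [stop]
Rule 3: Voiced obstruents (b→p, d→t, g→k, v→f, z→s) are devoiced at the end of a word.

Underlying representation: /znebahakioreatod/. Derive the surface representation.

Rule 1 (intervocalic voicing): /k/ is a voiceless stop between vowels /a/ and /i/, so it voices to [g]. /t/ is a voiceless stop between vowels /a/ and /o/, so it voices to [d]. /znebahakioreatod/ → znebahagioreadod.
Rule 2 (stop-cluster a-epenthesis): no segment meets the environment; /znebahagioreadod/ is unchanged.
Rule 3 (final devoicing): /d/ is a voiced obstruent in word-final position, so it devoices to [t]. /znebahagioreadod/ → znebahagioreadot.

znebahagioreadot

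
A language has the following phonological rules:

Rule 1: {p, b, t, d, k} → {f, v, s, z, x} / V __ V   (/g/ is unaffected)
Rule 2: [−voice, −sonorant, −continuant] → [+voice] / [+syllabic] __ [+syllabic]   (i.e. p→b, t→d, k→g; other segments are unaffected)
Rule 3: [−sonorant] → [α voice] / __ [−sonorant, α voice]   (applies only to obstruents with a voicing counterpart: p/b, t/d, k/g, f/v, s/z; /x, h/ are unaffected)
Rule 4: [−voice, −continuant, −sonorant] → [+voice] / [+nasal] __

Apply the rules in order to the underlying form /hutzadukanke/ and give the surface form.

hudzazuxange

Rule 1 (intervocalic spirantization): /d/ is a stop between vowels /a/ and /u/, so it spirantizes to the fricative [z]. /k/ is a stop between vowels /u/ and /a/, so it spirantizes to the fricative [x]. /hutzadukanke/ → hutzazuxanke.
Rule 2 (intervocalic voicing): no segment meets the environment; /hutzazuxanke/ is unchanged.
Rule 3 (regressive voicing assimilation): /t/ precedes the voiced obstruent /z/, so it voices to [d] by assimilation. /hutzazuxanke/ → hudzazuxanke.
Rule 4 (post-nasal voicing): /k/ is a voiceless stop immediately after the nasal /n/, so it voices to [g]. /hudzazuxanke/ → hudzazuxange.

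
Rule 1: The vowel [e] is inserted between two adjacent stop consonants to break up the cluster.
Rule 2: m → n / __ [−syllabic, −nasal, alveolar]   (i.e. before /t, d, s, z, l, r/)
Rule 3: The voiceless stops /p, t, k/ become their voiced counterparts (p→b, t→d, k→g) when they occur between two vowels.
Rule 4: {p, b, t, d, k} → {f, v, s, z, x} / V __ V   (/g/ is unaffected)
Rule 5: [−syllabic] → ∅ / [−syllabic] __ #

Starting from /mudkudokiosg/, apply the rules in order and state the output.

Rule 1 (stop-cluster e-epenthesis): /d/ and /k/ form a stop–stop cluster, so [e] is inserted between them. /mudkudokiosg/ → mudekudokiosg.
Rule 2 (nasal place assimilation): no segment meets the environment; /mudekudokiosg/ is unchanged.
Rule 3 (intervocalic voicing): /k/ is a voiceless stop between vowels /e/ and /u/, so it voices to [g]. /k/ is a voiceless stop between vowels /o/ and /i/, so it voices to [g]. /mudekudokiosg/ → mudegudogiosg.
Rule 4 (intervocalic spirantization): /d/ is a stop between vowels /u/ and /e/, so it spirantizes to the fricative [z]. /d/ is a stop between vowels /u/ and /o/, so it spirantizes to the fricative [z]. /mudegudogiosg/ → muzeguzogiosg.
Rule 5 (final cluster simplification): /g/ is the second consonant of a word-final cluster /sg/, so it deletes. /muzeguzogiosg/ → muzeguzogios.

muzeguzogios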